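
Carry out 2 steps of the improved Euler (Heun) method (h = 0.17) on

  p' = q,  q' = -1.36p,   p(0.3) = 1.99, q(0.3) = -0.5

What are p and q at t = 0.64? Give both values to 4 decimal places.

1.6677, -1.3630

Heun on (p,q): k1 = f(t_n, state_n); k2 = f(t_n + h, state_n + h·k1); state_{n+1} = state_n + (h/2)·(k1 + k2).
0.300000: (1.990000, -0.500000)
  k1 = (-0.500000, -2.706400)
  predictor → (1.905000, -0.960088)
  k2 = (-0.960088, -2.590800)
  → (1.865893, -0.950262)
0.470000: (1.865893, -0.950262)
  k1 = (-0.950262, -2.537614)
  predictor → (1.704348, -1.381656)
  k2 = (-1.381656, -2.317913)
  → (1.667679, -1.362982)
(p(0.64), q(0.64)) ≈ (1.6677, -1.3630)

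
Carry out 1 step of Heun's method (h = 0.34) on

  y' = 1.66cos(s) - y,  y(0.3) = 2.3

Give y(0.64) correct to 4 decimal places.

Heun: k1 = f(s_n, y_n); k2 = f(s_n + h, y_n + h·k1); y_{n+1} = y_n + (h/2)·(k1 + k2).
s=0.300000, y=2.300000:
  k1 = f(0.300000, 2.300000) = -0.714141
  k2 = f(0.640000, 2.057192) = -0.725713
  y ← 2.300000 + (0.34/2)·(-0.714141 + (-0.725713)) = 2.055225
y(0.64) ≈ 2.0552

2.0552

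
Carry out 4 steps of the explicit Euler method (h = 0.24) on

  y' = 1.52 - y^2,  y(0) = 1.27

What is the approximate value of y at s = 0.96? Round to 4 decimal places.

1.2339

Euler: y_{n+1} = y_n + h·f(s_n, y_n).
s=0.000000, y=1.270000: f=-0.092900 → y ← 1.270000 + 0.24·(-0.092900) = 1.247704
s=0.240000, y=1.247704: f=-0.036765 → y ← 1.247704 + 0.24·(-0.036765) = 1.238880
s=0.480000, y=1.238880: f=-0.014824 → y ← 1.238880 + 0.24·(-0.014824) = 1.235322
s=0.720000, y=1.235322: f=-0.006022 → y ← 1.235322 + 0.24·(-0.006022) = 1.233877
y(0.96) ≈ 1.2339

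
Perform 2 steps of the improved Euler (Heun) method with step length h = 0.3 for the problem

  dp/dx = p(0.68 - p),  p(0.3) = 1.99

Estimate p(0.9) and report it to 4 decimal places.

1.2409

Heun: k1 = f(x_n, p_n); k2 = f(x_n + h, p_n + h·k1); p_{n+1} = p_n + (h/2)·(k1 + k2).
x=0.300000, p=1.990000:
  k1 = f(0.300000, 1.990000) = -2.606900
  k2 = f(0.600000, 1.207930) = -0.637702
  p ← 1.990000 + (0.3/2)·(-2.606900 + (-0.637702)) = 1.503310
x=0.600000, p=1.503310:
  k1 = f(0.600000, 1.503310) = -1.237689
  k2 = f(0.900000, 1.132003) = -0.511668
  p ← 1.503310 + (0.3/2)·(-1.237689 + (-0.511668)) = 1.240906
p(0.9) ≈ 1.2409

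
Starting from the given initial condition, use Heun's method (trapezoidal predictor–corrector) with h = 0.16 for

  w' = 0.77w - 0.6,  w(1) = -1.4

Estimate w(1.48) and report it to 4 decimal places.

-2.3718

Heun: k1 = f(t_n, w_n); k2 = f(t_n + h, w_n + h·k1); w_{n+1} = w_n + (h/2)·(k1 + k2).
t=1.000000, w=-1.400000:
  k1 = f(1.000000, -1.400000) = -1.678000
  k2 = f(1.160000, -1.668480) = -1.884730
  w ← -1.400000 + (0.16/2)·(-1.678000 + (-1.884730)) = -1.685018
t=1.160000, w=-1.685018:
  k1 = f(1.160000, -1.685018) = -1.897464
  k2 = f(1.320000, -1.988613) = -2.131232
  w ← -1.685018 + (0.16/2)·(-1.897464 + (-2.131232)) = -2.007314
t=1.320000, w=-2.007314:
  k1 = f(1.320000, -2.007314) = -2.145632
  k2 = f(1.480000, -2.350615) = -2.409974
  w ← -2.007314 + (0.16/2)·(-2.145632 + (-2.409974)) = -2.371762
w(1.48) ≈ -2.3718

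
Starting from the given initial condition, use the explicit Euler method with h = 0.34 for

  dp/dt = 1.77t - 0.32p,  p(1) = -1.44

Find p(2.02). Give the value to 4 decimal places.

Euler: p_{n+1} = p_n + h·f(t_n, p_n).
t=1.000000, p=-1.440000: f=2.230800 → p ← -1.440000 + 0.34·2.230800 = -0.681528
t=1.340000, p=-0.681528: f=2.589889 → p ← -0.681528 + 0.34·2.589889 = 0.199034
t=1.680000, p=0.199034: f=2.909909 → p ← 0.199034 + 0.34·2.909909 = 1.188403
p(2.02) ≈ 1.1884

1.1884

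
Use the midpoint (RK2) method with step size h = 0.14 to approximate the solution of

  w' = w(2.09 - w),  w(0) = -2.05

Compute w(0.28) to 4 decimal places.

-9.4123

Midpoint: k1 = f(t_n, w_n); k2 = f(t_n + h/2, w_n + (h/2)·k1); w_{n+1} = w_n + h·k2.
t=0.000000, w=-2.050000:
  k1 = f(0.000000, -2.050000) = -8.487000
  k2 = f(0.070000, -2.644090) = -12.517360
  w ← -2.050000 + 0.14·(-12.517360) = -3.802430
t=0.140000, w=-3.802430:
  k1 = f(0.140000, -3.802430) = -22.405557
  k2 = f(0.210000, -5.370819) = -40.070713
  w ← -3.802430 + 0.14·(-40.070713) = -9.412330
w(0.28) ≈ -9.4123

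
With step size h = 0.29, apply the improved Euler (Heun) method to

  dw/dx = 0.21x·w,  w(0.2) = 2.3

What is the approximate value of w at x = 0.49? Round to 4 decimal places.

Heun: k1 = f(x_n, w_n); k2 = f(x_n + h, w_n + h·k1); w_{n+1} = w_n + (h/2)·(k1 + k2).
x=0.200000, w=2.300000:
  k1 = f(0.200000, 2.300000) = 0.096600
  k2 = f(0.490000, 2.328014) = 0.239553
  w ← 2.300000 + (0.29/2)·(0.096600 + 0.239553) = 2.348742
w(0.49) ≈ 2.3487

2.3487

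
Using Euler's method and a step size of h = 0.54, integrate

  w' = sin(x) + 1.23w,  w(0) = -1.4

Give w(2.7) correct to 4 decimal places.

Euler: w_{n+1} = w_n + h·f(x_n, w_n).
x=0.000000, w=-1.400000: f=-1.722000 → w ← -1.400000 + 0.54·(-1.722000) = -2.329880
x=0.540000, w=-2.329880: f=-2.351616 → w ← -2.329880 + 0.54·(-2.351616) = -3.599753
x=1.080000, w=-3.599753: f=-3.545738 → w ← -3.599753 + 0.54·(-3.545738) = -5.514451
x=1.620000, w=-5.514451: f=-5.783986 → w ← -5.514451 + 0.54·(-5.783986) = -8.637804
x=2.160000, w=-8.637804: f=-9.793115 → w ← -8.637804 + 0.54·(-9.793115) = -13.926086
w(2.7) ≈ -13.9261

-13.9261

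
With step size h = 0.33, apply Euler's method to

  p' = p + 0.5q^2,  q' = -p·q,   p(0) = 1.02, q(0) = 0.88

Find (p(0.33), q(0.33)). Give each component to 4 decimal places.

Euler on (p,q): p_{n+1} = p_n + h·p', q_{n+1} = q_n + h·q'.
0.000000: (1.020000, 0.880000); f=(1.407200, -0.897600) → (1.484376, 0.583792)
(p(0.33), q(0.33)) ≈ (1.4844, 0.5838)

1.4844, 0.5838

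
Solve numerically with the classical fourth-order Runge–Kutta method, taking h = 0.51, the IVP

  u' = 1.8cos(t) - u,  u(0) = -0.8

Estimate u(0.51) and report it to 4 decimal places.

0.2032

RK4: k1 = f(t_n, u_n); k2 = f(t_n + h/2, u_n + (h/2)·k1); k3 = f(t_n + h/2, u_n + (h/2)·k2); k4 = f(t_n + h, u_n + h·k3); u_{n+1} = u_n + (h/6)·(k1 + 2k2 + 2k3 + k4).
t=0.000000, u=-0.800000:
  k1 = f(0.000000, -0.800000) = 2.600000
  k2 = f(0.255000, -0.137000) = 1.878794
  k3 = f(0.255000, -0.320908) = 2.062701
  k4 = f(0.510000, 0.251978) = 1.318962
  u ← -0.800000 + (0.51/6)·(k1 + 2k2 + 2k3 + k4) = 0.203166
u(0.51) ≈ 0.2032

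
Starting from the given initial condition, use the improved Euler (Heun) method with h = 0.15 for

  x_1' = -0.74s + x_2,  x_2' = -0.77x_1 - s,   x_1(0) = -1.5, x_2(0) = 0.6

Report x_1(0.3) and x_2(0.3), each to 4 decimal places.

Heun on (x_1,x_2): k1 = f(s_n, state_n); k2 = f(s_n + h, state_n + h·k1); state_{n+1} = state_n + (h/2)·(k1 + k2).
0.000000: (-1.500000, 0.600000)
  k1 = (0.600000, 1.155000)
  predictor → (-1.410000, 0.773250)
  k2 = (0.662250, 0.935700)
  → (-1.405331, 0.756802)
0.150000: (-1.405331, 0.756802)
  k1 = (0.645802, 0.932105)
  predictor → (-1.308461, 0.896618)
  k2 = (0.674618, 0.707515)
  → (-1.306300, 0.879774)
(x_1(0.3), x_2(0.3)) ≈ (-1.3063, 0.8798)

-1.3063, 0.8798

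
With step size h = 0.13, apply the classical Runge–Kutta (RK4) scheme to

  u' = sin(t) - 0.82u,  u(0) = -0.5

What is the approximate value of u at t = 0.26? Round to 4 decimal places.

-0.3727

RK4: k1 = f(t_n, u_n); k2 = f(t_n + h/2, u_n + (h/2)·k1); k3 = f(t_n + h/2, u_n + (h/2)·k2); k4 = f(t_n + h, u_n + h·k3); u_{n+1} = u_n + (h/6)·(k1 + 2k2 + 2k3 + k4).
t=0.000000, u=-0.500000:
  k1 = f(0.000000, -0.500000) = 0.410000
  k2 = f(0.065000, -0.473350) = 0.453101
  k3 = f(0.065000, -0.470548) = 0.450804
  k4 = f(0.130000, -0.441395) = 0.491578
  u ← -0.500000 + (0.13/6)·(k1 + 2k2 + 2k3 + k4) = -0.441297
t=0.130000, u=-0.441297:
  k1 = f(0.130000, -0.441297) = 0.491497
  k2 = f(0.195000, -0.409349) = 0.529433
  k3 = f(0.195000, -0.406883) = 0.527411
  k4 = f(0.260000, -0.372733) = 0.562722
  u ← -0.441297 + (0.13/6)·(k1 + 2k2 + 2k3 + k4) = -0.372659
u(0.26) ≈ -0.3727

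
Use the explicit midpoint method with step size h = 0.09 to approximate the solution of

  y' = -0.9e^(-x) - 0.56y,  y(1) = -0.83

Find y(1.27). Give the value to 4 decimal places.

Midpoint: k1 = f(x_n, y_n); k2 = f(x_n + h/2, y_n + (h/2)·k1); y_{n+1} = y_n + h·k2.
x=1.000000, y=-0.830000:
  k1 = f(1.000000, -0.830000) = 0.133709
  k2 = f(1.045000, -0.823983) = 0.144908
  y ← -0.830000 + 0.09·0.144908 = -0.816958
x=1.090000, y=-0.816958:
  k1 = f(1.090000, -0.816958) = 0.154902
  k2 = f(1.135000, -0.809988) = 0.164313
  y ← -0.816958 + 0.09·0.164313 = -0.802170
x=1.180000, y=-0.802170:
  k1 = f(1.180000, -0.802170) = 0.172664
  k2 = f(1.225000, -0.794400) = 0.180482
  y ← -0.802170 + 0.09·0.180482 = -0.785927
y(1.27) ≈ -0.7859

-0.7859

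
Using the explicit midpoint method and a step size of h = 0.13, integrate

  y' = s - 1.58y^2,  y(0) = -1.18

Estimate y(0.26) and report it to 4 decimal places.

-2.1444

Midpoint: k1 = f(s_n, y_n); k2 = f(s_n + h/2, y_n + (h/2)·k1); y_{n+1} = y_n + h·k2.
s=0.000000, y=-1.180000:
  k1 = f(0.000000, -1.180000) = -2.199992
  k2 = f(0.065000, -1.322999) = -2.700518
  y ← -1.180000 + 0.13·(-2.700518) = -1.531067
s=0.130000, y=-1.531067:
  k1 = f(0.130000, -1.531067) = -3.573784
  k2 = f(0.195000, -1.763363) = -4.717931
  y ← -1.531067 + 0.13·(-4.717931) = -2.144398
y(0.26) ≈ -2.1444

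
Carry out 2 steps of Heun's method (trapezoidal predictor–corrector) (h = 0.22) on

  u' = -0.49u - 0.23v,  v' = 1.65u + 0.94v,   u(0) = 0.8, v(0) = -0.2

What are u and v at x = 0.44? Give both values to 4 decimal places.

0.6382, 0.3493

Heun on (u,v): k1 = f(x_n, state_n); k2 = f(x_n + h, state_n + h·k1); state_{n+1} = state_n + (h/2)·(k1 + k2).
0.000000: (0.800000, -0.200000)
  k1 = (-0.346000, 1.132000)
  predictor → (0.723880, 0.049040)
  k2 = (-0.365980, 1.240500)
  → (0.721682, 0.060975)
0.220000: (0.721682, 0.060975)
  k1 = (-0.367648, 1.248092)
  predictor → (0.640799, 0.335555)
  k2 = (-0.391169, 1.372741)
  → (0.638212, 0.349267)
(u(0.44), v(0.44)) ≈ (0.6382, 0.3493)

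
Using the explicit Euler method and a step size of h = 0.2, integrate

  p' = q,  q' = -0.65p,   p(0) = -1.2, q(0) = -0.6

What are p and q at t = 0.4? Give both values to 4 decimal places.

Euler on (p,q): p_{n+1} = p_n + h·p', q_{n+1} = q_n + h·q'.
0.000000: (-1.200000, -0.600000); f=(-0.600000, 0.780000) → (-1.320000, -0.444000)
0.200000: (-1.320000, -0.444000); f=(-0.444000, 0.858000) → (-1.408800, -0.272400)
(p(0.4), q(0.4)) ≈ (-1.4088, -0.2724)

-1.4088, -0.2724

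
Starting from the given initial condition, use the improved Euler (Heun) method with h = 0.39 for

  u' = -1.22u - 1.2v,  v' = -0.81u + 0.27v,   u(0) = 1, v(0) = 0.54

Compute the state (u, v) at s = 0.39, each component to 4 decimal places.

0.5054, 0.3824

Heun on (u,v): k1 = f(s_n, state_n); k2 = f(s_n + h, state_n + h·k1); state_{n+1} = state_n + (h/2)·(k1 + k2).
0.000000: (1.000000, 0.540000)
  k1 = (-1.868000, -0.664200)
  predictor → (0.271480, 0.280962)
  k2 = (-0.668360, -0.144039)
  → (0.505410, 0.382393)
(u(0.39), v(0.39)) ≈ (0.5054, 0.3824)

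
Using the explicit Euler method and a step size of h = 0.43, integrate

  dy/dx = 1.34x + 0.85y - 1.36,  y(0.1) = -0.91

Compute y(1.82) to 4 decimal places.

Euler: y_{n+1} = y_n + h·f(x_n, y_n).
x=0.100000, y=-0.910000: f=-1.999500 → y ← -0.910000 + 0.43·(-1.999500) = -1.769785
x=0.530000, y=-1.769785: f=-2.154117 → y ← -1.769785 + 0.43·(-2.154117) = -2.696055
x=0.960000, y=-2.696055: f=-2.365247 → y ← -2.696055 + 0.43·(-2.365247) = -3.713112
x=1.390000, y=-3.713112: f=-2.653545 → y ← -3.713112 + 0.43·(-2.653545) = -4.854136
y(1.82) ≈ -4.8541

-4.8541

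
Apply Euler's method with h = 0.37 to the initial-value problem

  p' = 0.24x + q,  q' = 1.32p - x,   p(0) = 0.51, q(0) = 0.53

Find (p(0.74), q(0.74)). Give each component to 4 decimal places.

Euler on (p,q): p_{n+1} = p_n + h·p', q_{n+1} = q_n + h·q'.
0.000000: (0.510000, 0.530000); f=(0.530000, 0.673200) → (0.706100, 0.779084)
0.370000: (0.706100, 0.779084); f=(0.867884, 0.562052) → (1.027217, 0.987043)
(p(0.74), q(0.74)) ≈ (1.0272, 0.9870)

1.0272, 0.9870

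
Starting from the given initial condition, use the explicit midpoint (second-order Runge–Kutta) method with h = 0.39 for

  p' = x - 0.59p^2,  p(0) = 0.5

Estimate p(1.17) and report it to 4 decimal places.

Midpoint: k1 = f(x_n, p_n); k2 = f(x_n + h/2, p_n + (h/2)·k1); p_{n+1} = p_n + h·k2.
x=0.000000, p=0.500000:
  k1 = f(0.000000, 0.500000) = -0.147500
  k2 = f(0.195000, 0.471237) = 0.063982
  p ← 0.500000 + 0.39·0.063982 = 0.524953
x=0.390000, p=0.524953:
  k1 = f(0.390000, 0.524953) = 0.227410
  k2 = f(0.585000, 0.569298) = 0.393781
  p ← 0.524953 + 0.39·0.393781 = 0.678527
x=0.780000, p=0.678527:
  k1 = f(0.780000, 0.678527) = 0.508364
  k2 = f(0.975000, 0.777658) = 0.618196
  p ← 0.678527 + 0.39·0.618196 = 0.919624
p(1.17) ≈ 0.9196

0.9196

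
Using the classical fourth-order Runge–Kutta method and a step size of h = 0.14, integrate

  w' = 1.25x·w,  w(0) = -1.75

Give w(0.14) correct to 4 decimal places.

-1.7716

RK4: k1 = f(x_n, w_n); k2 = f(x_n + h/2, w_n + (h/2)·k1); k3 = f(x_n + h/2, w_n + (h/2)·k2); k4 = f(x_n + h, w_n + h·k3); w_{n+1} = w_n + (h/6)·(k1 + 2k2 + 2k3 + k4).
x=0.000000, w=-1.750000:
  k1 = f(0.000000, -1.750000) = 0.000000
  k2 = f(0.070000, -1.750000) = -0.153125
  k3 = f(0.070000, -1.760719) = -0.154063
  k4 = f(0.140000, -1.771569) = -0.310025
  w ← -1.750000 + (0.14/6)·(k1 + 2k2 + 2k3 + k4) = -1.771569
w(0.14) ≈ -1.7716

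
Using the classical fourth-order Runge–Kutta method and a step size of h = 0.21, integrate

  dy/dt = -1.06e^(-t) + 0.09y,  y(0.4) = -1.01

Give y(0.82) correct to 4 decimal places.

-1.2976

RK4: k1 = f(t_n, y_n); k2 = f(t_n + h/2, y_n + (h/2)·k1); k3 = f(t_n + h/2, y_n + (h/2)·k2); k4 = f(t_n + h, y_n + h·k3); y_{n+1} = y_n + (h/6)·(k1 + 2k2 + 2k3 + k4).
t=0.400000, y=-1.010000:
  k1 = f(0.400000, -1.010000) = -0.801439
  k2 = f(0.505000, -1.094151) = -0.738190
  k3 = f(0.505000, -1.087510) = -0.737592
  k4 = f(0.610000, -1.164894) = -0.680792
  y ← -1.010000 + (0.21/6)·(k1 + 2k2 + 2k3 + k4) = -1.165183
t=0.610000, y=-1.165183:
  k1 = f(0.610000, -1.165183) = -0.680818
  k2 = f(0.715000, -1.236669) = -0.629844
  k3 = f(0.715000, -1.231316) = -0.629362
  k4 = f(0.820000, -1.297349) = -0.583619
  y ← -1.165183 + (0.21/6)·(k1 + 2k2 + 2k3 + k4) = -1.297583
y(0.82) ≈ -1.2976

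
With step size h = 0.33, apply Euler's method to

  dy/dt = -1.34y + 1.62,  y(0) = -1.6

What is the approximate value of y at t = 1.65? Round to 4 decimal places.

1.0573

Euler: y_{n+1} = y_n + h·f(t_n, y_n).
t=0.000000, y=-1.600000: f=3.764000 → y ← -1.600000 + 0.33·3.764000 = -0.357880
t=0.330000, y=-0.357880: f=2.099559 → y ← -0.357880 + 0.33·2.099559 = 0.334975
t=0.660000, y=0.334975: f=1.171134 → y ← 0.334975 + 0.33·1.171134 = 0.721449
t=0.990000, y=0.721449: f=0.653259 → y ← 0.721449 + 0.33·0.653259 = 0.937024
t=1.320000, y=0.937024: f=0.364388 → y ← 0.937024 + 0.33·0.364388 = 1.057272
y(1.65) ≈ 1.0573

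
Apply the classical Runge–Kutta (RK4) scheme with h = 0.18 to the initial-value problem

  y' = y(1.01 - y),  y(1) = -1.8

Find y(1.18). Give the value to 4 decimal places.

RK4: k1 = f(t_n, y_n); k2 = f(t_n + h/2, y_n + (h/2)·k1); k3 = f(t_n + h/2, y_n + (h/2)·k2); k4 = f(t_n + h, y_n + h·k3); y_{n+1} = y_n + (h/6)·(k1 + 2k2 + 2k3 + k4).
t=1.000000, y=-1.800000:
  k1 = f(1.000000, -1.800000) = -5.058000
  k2 = f(1.090000, -2.255220) = -7.363789
  k3 = f(1.090000, -2.462741) = -8.552462
  k4 = f(1.180000, -3.339443) = -14.524718
  y ← -1.800000 + (0.18/6)·(k1 + 2k2 + 2k3 + k4) = -3.342457
y(1.18) ≈ -3.3425

-3.3425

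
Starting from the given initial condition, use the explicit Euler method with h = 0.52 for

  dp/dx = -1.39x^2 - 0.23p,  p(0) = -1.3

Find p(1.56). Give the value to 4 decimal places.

-1.8410

Euler: p_{n+1} = p_n + h·f(x_n, p_n).
x=0.000000, p=-1.300000: f=0.299000 → p ← -1.300000 + 0.52·0.299000 = -1.144520
x=0.520000, p=-1.144520: f=-0.112616 → p ← -1.144520 + 0.52·(-0.112616) = -1.203081
x=1.040000, p=-1.203081: f=-1.226715 → p ← -1.203081 + 0.52·(-1.226715) = -1.840973
p(1.56) ≈ -1.8410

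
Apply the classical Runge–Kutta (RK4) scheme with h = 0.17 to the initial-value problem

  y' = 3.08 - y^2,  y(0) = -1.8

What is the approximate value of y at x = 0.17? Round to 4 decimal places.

-1.8376

RK4: k1 = f(x_n, y_n); k2 = f(x_n + h/2, y_n + (h/2)·k1); k3 = f(x_n + h/2, y_n + (h/2)·k2); k4 = f(x_n + h, y_n + h·k3); y_{n+1} = y_n + (h/6)·(k1 + 2k2 + 2k3 + k4).
x=0.000000, y=-1.800000:
  k1 = f(0.000000, -1.800000) = -0.160000
  k2 = f(0.085000, -1.813600) = -0.209145
  k3 = f(0.085000, -1.817777) = -0.224314
  k4 = f(0.170000, -1.838133) = -0.298735
  y ← -1.800000 + (0.17/6)·(k1 + 2k2 + 2k3 + k4) = -1.837560
y(0.17) ≈ -1.8376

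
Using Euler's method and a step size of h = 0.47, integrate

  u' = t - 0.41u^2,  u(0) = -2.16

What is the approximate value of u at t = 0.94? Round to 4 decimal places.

-4.6414

Euler: u_{n+1} = u_n + h·f(t_n, u_n).
t=0.000000, u=-2.160000: f=-1.912896 → u ← -2.160000 + 0.47·(-1.912896) = -3.059061
t=0.470000, u=-3.059061: f=-3.366721 → u ← -3.059061 + 0.47·(-3.366721) = -4.641420
u(0.94) ≈ -4.6414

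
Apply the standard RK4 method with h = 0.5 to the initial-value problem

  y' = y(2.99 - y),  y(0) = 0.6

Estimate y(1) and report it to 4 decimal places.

2.4829

RK4: k1 = f(t_n, y_n); k2 = f(t_n + h/2, y_n + (h/2)·k1); k3 = f(t_n + h/2, y_n + (h/2)·k2); k4 = f(t_n + h, y_n + h·k3); y_{n+1} = y_n + (h/6)·(k1 + 2k2 + 2k3 + k4).
t=0.000000, y=0.600000:
  k1 = f(0.000000, 0.600000) = 1.434000
  k2 = f(0.250000, 0.958500) = 1.947193
  k3 = f(0.250000, 1.086798) = 2.068396
  k4 = f(0.500000, 1.634198) = 2.215649
  y ← 0.600000 + (0.5/6)·(k1 + 2k2 + 2k3 + k4) = 1.573402
t=0.500000, y=1.573402:
  k1 = f(0.500000, 1.573402) = 2.228878
  k2 = f(0.750000, 2.130622) = 1.831010
  k3 = f(0.750000, 2.031155) = 1.947563
  k4 = f(1.000000, 2.547184) = 1.127934
  y ← 1.573402 + (0.5/6)·(k1 + 2k2 + 2k3 + k4) = 2.482899
y(1) ≈ 2.4829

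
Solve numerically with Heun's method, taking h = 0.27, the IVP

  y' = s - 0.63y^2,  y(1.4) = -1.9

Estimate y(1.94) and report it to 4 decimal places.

-2.6458

Heun: k1 = f(s_n, y_n); k2 = f(s_n + h, y_n + h·k1); y_{n+1} = y_n + (h/2)·(k1 + k2).
s=1.400000, y=-1.900000:
  k1 = f(1.400000, -1.900000) = -0.874300
  k2 = f(1.670000, -2.136061) = -1.204537
  y ← -1.900000 + (0.27/2)·(-0.874300 + (-1.204537)) = -2.180643
s=1.670000, y=-2.180643:
  k1 = f(1.670000, -2.180643) = -1.325778
  k2 = f(1.940000, -2.538603) = -2.120039
  y ← -2.180643 + (0.27/2)·(-1.325778 + (-2.120039)) = -2.645828
y(1.94) ≈ -2.6458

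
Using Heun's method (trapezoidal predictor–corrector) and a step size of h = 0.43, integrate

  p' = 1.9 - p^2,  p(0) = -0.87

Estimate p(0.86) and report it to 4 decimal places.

Heun: k1 = f(x_n, p_n); k2 = f(x_n + h, p_n + h·k1); p_{n+1} = p_n + (h/2)·(k1 + k2).
x=0.000000, p=-0.870000:
  k1 = f(0.000000, -0.870000) = 1.143100
  k2 = f(0.430000, -0.378467) = 1.756763
  p ← -0.870000 + (0.43/2)·(1.143100 + 1.756763) = -0.246530
x=0.430000, p=-0.246530:
  k1 = f(0.430000, -0.246530) = 1.839223
  k2 = f(0.860000, 0.544336) = 1.603698
  p ← -0.246530 + (0.43/2)·(1.839223 + 1.603698) = 0.493699
p(0.86) ≈ 0.4937

0.4937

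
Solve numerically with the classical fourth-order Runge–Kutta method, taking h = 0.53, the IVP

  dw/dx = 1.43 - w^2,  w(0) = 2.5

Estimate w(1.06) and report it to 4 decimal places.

RK4: k1 = f(x_n, w_n); k2 = f(x_n + h/2, w_n + (h/2)·k1); k3 = f(x_n + h/2, w_n + (h/2)·k2); k4 = f(x_n + h, w_n + h·k3); w_{n+1} = w_n + (h/6)·(k1 + 2k2 + 2k3 + k4).
x=0.000000, w=2.500000:
  k1 = f(0.000000, 2.500000) = -4.820000
  k2 = f(0.265000, 1.222700) = -0.064995
  k3 = f(0.265000, 2.482776) = -4.734178
  k4 = f(0.530000, -0.009114) = 1.429917
  w ← 2.500000 + (0.53/6)·(k1 + 2k2 + 2k3 + k4) = 1.352689
x=0.530000, w=1.352689:
  k1 = f(0.530000, 1.352689) = -0.399767
  k2 = f(0.795000, 1.246751) = -0.124387
  k3 = f(0.795000, 1.319726) = -0.311677
  k4 = f(1.060000, 1.187500) = 0.019844
  w ← 1.352689 + (0.53/6)·(k1 + 2k2 + 2k3 + k4) = 1.242091
w(1.06) ≈ 1.2421

1.2421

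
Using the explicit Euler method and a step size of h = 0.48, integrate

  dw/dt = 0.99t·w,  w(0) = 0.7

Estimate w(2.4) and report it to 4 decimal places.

Euler: w_{n+1} = w_n + h·f(t_n, w_n).
t=0.000000, w=0.700000: f=0.000000 → w ← 0.700000 + 0.48·0.000000 = 0.700000
t=0.480000, w=0.700000: f=0.332640 → w ← 0.700000 + 0.48·0.332640 = 0.859667
t=0.960000, w=0.859667: f=0.817028 → w ← 0.859667 + 0.48·0.817028 = 1.251840
t=1.440000, w=1.251840: f=1.784624 → w ← 1.251840 + 0.48·1.784624 = 2.108460
t=1.920000, w=2.108460: f=4.007761 → w ← 2.108460 + 0.48·4.007761 = 4.032185
w(2.4) ≈ 4.0322

4.0322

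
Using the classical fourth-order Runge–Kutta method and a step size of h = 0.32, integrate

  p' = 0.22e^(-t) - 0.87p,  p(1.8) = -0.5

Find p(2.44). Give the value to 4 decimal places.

RK4: k1 = f(t_n, p_n); k2 = f(t_n + h/2, p_n + (h/2)·k1); k3 = f(t_n + h/2, p_n + (h/2)·k2); k4 = f(t_n + h, p_n + h·k3); p_{n+1} = p_n + (h/6)·(k1 + 2k2 + 2k3 + k4).
t=1.800000, p=-0.500000:
  k1 = f(1.800000, -0.500000) = 0.471366
  k2 = f(1.960000, -0.424581) = 0.400375
  k3 = f(1.960000, -0.435940) = 0.410257
  k4 = f(2.120000, -0.368718) = 0.347191
  p ← -0.500000 + (0.32/6)·(k1 + 2k2 + 2k3 + k4) = -0.369876
t=2.120000, p=-0.369876:
  k1 = f(2.120000, -0.369876) = 0.348199
  k2 = f(2.280000, -0.314164) = 0.295826
  k3 = f(2.280000, -0.322544) = 0.303116
  k4 = f(2.440000, -0.272879) = 0.256580
  p ← -0.369876 + (0.32/6)·(k1 + 2k2 + 2k3 + k4) = -0.273734
p(2.44) ≈ -0.2737

-0.2737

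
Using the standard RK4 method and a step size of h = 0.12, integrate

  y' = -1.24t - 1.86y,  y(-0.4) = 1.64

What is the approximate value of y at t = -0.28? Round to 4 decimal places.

RK4: k1 = f(t_n, y_n); k2 = f(t_n + h/2, y_n + (h/2)·k1); k3 = f(t_n + h/2, y_n + (h/2)·k2); k4 = f(t_n + h, y_n + h·k3); y_{n+1} = y_n + (h/6)·(k1 + 2k2 + 2k3 + k4).
t=-0.400000, y=1.640000:
  k1 = f(-0.400000, 1.640000) = -2.554400
  k2 = f(-0.340000, 1.486736) = -2.343729
  k3 = f(-0.340000, 1.499376) = -2.367240
  k4 = f(-0.280000, 1.355931) = -2.174832
  y ← 1.640000 + (0.12/6)·(k1 + 2k2 + 2k3 + k4) = 1.356977
y(-0.28) ≈ 1.3570

1.3570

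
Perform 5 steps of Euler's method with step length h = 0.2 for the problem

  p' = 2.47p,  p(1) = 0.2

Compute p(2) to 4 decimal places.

1.4886

Euler: p_{n+1} = p_n + h·f(x_n, p_n).
x=1.000000, p=0.200000: f=0.494000 → p ← 0.200000 + 0.2·0.494000 = 0.298800
x=1.200000, p=0.298800: f=0.738036 → p ← 0.298800 + 0.2·0.738036 = 0.446407
x=1.400000, p=0.446407: f=1.102626 → p ← 0.446407 + 0.2·1.102626 = 0.666932
x=1.600000, p=0.666932: f=1.647323 → p ← 0.666932 + 0.2·1.647323 = 0.996397
x=1.800000, p=0.996397: f=2.461100 → p ← 0.996397 + 0.2·2.461100 = 1.488617
p(2) ≈ 1.4886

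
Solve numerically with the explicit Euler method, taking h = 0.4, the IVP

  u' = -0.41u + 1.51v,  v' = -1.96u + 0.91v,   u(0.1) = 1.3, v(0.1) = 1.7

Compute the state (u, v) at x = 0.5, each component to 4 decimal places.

2.1136, 1.2996

Euler on (u,v): u_{n+1} = u_n + h·u', v_{n+1} = v_n + h·v'.
0.100000: (1.300000, 1.700000); f=(2.034000, -1.001000) → (2.113600, 1.299600)
(u(0.5), v(0.5)) ≈ (2.1136, 1.2996)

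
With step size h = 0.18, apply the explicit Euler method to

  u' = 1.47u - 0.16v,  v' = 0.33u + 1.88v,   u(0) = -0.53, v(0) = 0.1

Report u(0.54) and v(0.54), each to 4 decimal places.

Euler on (u,v): u_{n+1} = u_n + h·u', v_{n+1} = v_n + h·v'.
0.000000: (-0.530000, 0.100000); f=(-0.795100, 0.013100) → (-0.673118, 0.102358)
0.180000: (-0.673118, 0.102358); f=(-1.005861, -0.029696) → (-0.854173, 0.097013)
0.360000: (-0.854173, 0.097013); f=(-1.271156, -0.099493) → (-1.082981, 0.079104)
(u(0.54), v(0.54)) ≈ (-1.0830, 0.0791)

-1.0830, 0.0791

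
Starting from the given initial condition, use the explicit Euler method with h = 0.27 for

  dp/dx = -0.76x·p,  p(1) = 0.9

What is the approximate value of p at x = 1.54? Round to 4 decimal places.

0.5289

Euler: p_{n+1} = p_n + h·f(x_n, p_n).
x=1.000000, p=0.900000: f=-0.684000 → p ← 0.900000 + 0.27·(-0.684000) = 0.715320
x=1.270000, p=0.715320: f=-0.690427 → p ← 0.715320 + 0.27·(-0.690427) = 0.528905
p(1.54) ≈ 0.5289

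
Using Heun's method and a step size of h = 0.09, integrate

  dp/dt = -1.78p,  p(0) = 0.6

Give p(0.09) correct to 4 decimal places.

Heun: k1 = f(t_n, p_n); k2 = f(t_n + h, p_n + h·k1); p_{n+1} = p_n + (h/2)·(k1 + k2).
t=0.000000, p=0.600000:
  k1 = f(0.000000, 0.600000) = -1.068000
  k2 = f(0.090000, 0.503880) = -0.896906
  p ← 0.600000 + (0.09/2)·(-1.068000 + (-0.896906)) = 0.511579
p(0.09) ≈ 0.5116

0.5116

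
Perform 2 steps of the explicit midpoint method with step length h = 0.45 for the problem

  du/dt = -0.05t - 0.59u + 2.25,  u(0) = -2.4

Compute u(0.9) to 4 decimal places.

0.1142

Midpoint: k1 = f(t_n, u_n); k2 = f(t_n + h/2, u_n + (h/2)·k1); u_{n+1} = u_n + h·k2.
t=0.000000, u=-2.400000:
  k1 = f(0.000000, -2.400000) = 3.666000
  k2 = f(0.225000, -1.575150) = 3.168088
  u ← -2.400000 + 0.45·3.168088 = -0.974360
t=0.450000, u=-0.974360:
  k1 = f(0.450000, -0.974360) = 2.802373
  k2 = f(0.675000, -0.343826) = 2.419108
  u ← -0.974360 + 0.45·2.419108 = 0.114238
u(0.9) ≈ 0.1142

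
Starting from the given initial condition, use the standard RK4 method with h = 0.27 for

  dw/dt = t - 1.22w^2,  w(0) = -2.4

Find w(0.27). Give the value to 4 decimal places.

RK4: k1 = f(t_n, w_n); k2 = f(t_n + h/2, w_n + (h/2)·k1); k3 = f(t_n + h/2, w_n + (h/2)·k2); k4 = f(t_n + h, w_n + h·k3); w_{n+1} = w_n + (h/6)·(k1 + 2k2 + 2k3 + k4).
t=0.000000, w=-2.400000:
  k1 = f(0.000000, -2.400000) = -7.027200
  k2 = f(0.135000, -3.348672) = -13.545597
  k3 = f(0.135000, -4.228656) = -21.680464
  k4 = f(0.270000, -8.253725) = -82.841259
  w ← -2.400000 + (0.27/6)·(k1 + 2k2 + 2k3 + k4) = -9.614426
w(0.27) ≈ -9.6144

-9.6144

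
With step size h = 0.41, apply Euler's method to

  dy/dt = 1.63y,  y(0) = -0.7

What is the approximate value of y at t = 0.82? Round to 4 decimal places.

Euler: y_{n+1} = y_n + h·f(t_n, y_n).
t=0.000000, y=-0.700000: f=-1.141000 → y ← -0.700000 + 0.41·(-1.141000) = -1.167810
t=0.410000, y=-1.167810: f=-1.903530 → y ← -1.167810 + 0.41·(-1.903530) = -1.948257
y(0.82) ≈ -1.9483

-1.9483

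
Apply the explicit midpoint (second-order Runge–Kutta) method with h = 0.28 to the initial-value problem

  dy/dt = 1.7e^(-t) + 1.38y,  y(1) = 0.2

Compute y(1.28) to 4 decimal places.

Midpoint: k1 = f(t_n, y_n); k2 = f(t_n + h/2, y_n + (h/2)·k1); y_{n+1} = y_n + h·k2.
t=1.000000, y=0.200000:
  k1 = f(1.000000, 0.200000) = 0.901395
  k2 = f(1.140000, 0.326195) = 0.993842
  y ← 0.200000 + 0.28·0.993842 = 0.478276
y(1.28) ≈ 0.4783

0.4783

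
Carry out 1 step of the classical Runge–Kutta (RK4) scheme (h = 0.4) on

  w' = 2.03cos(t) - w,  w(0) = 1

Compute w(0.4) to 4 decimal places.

1.3200

RK4: k1 = f(t_n, w_n); k2 = f(t_n + h/2, w_n + (h/2)·k1); k3 = f(t_n + h/2, w_n + (h/2)·k2); k4 = f(t_n + h, w_n + h·k3); w_{n+1} = w_n + (h/6)·(k1 + 2k2 + 2k3 + k4).
t=0.000000, w=1.000000:
  k1 = f(0.000000, 1.000000) = 1.030000
  k2 = f(0.200000, 1.206000) = 0.783535
  k3 = f(0.200000, 1.156707) = 0.832828
  k4 = f(0.400000, 1.333131) = 0.536623
  w ← 1.000000 + (0.4/6)·(k1 + 2k2 + 2k3 + k4) = 1.319957
w(0.4) ≈ 1.3200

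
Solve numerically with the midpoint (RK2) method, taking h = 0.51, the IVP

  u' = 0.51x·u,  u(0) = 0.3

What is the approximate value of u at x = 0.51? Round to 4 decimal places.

0.3199

Midpoint: k1 = f(x_n, u_n); k2 = f(x_n + h/2, u_n + (h/2)·k1); u_{n+1} = u_n + h·k2.
x=0.000000, u=0.300000:
  k1 = f(0.000000, 0.300000) = 0.000000
  k2 = f(0.255000, 0.300000) = 0.039015
  u ← 0.300000 + 0.51·0.039015 = 0.319898
u(0.51) ≈ 0.3199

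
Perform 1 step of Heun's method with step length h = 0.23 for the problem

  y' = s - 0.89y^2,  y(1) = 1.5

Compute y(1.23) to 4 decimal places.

1.3612

Heun: k1 = f(s_n, y_n); k2 = f(s_n + h, y_n + h·k1); y_{n+1} = y_n + (h/2)·(k1 + k2).
s=1.000000, y=1.500000:
  k1 = f(1.000000, 1.500000) = -1.002500
  k2 = f(1.230000, 1.269425) = -0.204181
  y ← 1.500000 + (0.23/2)·(-1.002500 + (-0.204181)) = 1.361232
y(1.23) ≈ 1.3612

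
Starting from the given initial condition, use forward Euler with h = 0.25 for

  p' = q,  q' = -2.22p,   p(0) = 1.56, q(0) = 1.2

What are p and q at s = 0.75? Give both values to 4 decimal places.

1.7690, -1.7768

Euler on (p,q): p_{n+1} = p_n + h·p', q_{n+1} = q_n + h·q'.
0.000000: (1.560000, 1.200000); f=(1.200000, -3.463200) → (1.860000, 0.334200)
0.250000: (1.860000, 0.334200); f=(0.334200, -4.129200) → (1.943550, -0.698100)
0.500000: (1.943550, -0.698100); f=(-0.698100, -4.314681) → (1.769025, -1.776770)
(p(0.75), q(0.75)) ≈ (1.7690, -1.7768)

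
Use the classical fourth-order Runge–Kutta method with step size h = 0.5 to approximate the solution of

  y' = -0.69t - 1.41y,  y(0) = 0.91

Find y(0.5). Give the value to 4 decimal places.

0.3813

RK4: k1 = f(t_n, y_n); k2 = f(t_n + h/2, y_n + (h/2)·k1); k3 = f(t_n + h/2, y_n + (h/2)·k2); k4 = f(t_n + h, y_n + h·k3); y_{n+1} = y_n + (h/6)·(k1 + 2k2 + 2k3 + k4).
t=0.000000, y=0.910000:
  k1 = f(0.000000, 0.910000) = -1.283100
  k2 = f(0.250000, 0.589225) = -1.003307
  k3 = f(0.250000, 0.659173) = -1.101934
  k4 = f(0.500000, 0.359033) = -0.851236
  y ← 0.910000 + (0.5/6)·(k1 + 2k2 + 2k3 + k4) = 0.381265
y(0.5) ≈ 0.3813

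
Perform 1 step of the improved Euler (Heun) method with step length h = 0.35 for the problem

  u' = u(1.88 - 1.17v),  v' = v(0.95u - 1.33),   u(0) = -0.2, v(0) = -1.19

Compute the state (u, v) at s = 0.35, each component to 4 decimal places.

Heun on (u,v): k1 = f(s_n, state_n); k2 = f(s_n + h, state_n + h·k1); state_{n+1} = state_n + (h/2)·(k1 + k2).
0.000000: (-0.200000, -1.190000)
  k1 = (-0.654460, 1.808800)
  predictor → (-0.429061, -0.556920)
  k2 = (-1.086209, 0.967709)
  → (-0.504617, -0.704111)
(u(0.35), v(0.35)) ≈ (-0.5046, -0.7041)

-0.5046, -0.7041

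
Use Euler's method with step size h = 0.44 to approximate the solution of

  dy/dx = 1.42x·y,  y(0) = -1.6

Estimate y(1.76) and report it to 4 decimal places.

-5.7688

Euler: y_{n+1} = y_n + h·f(x_n, y_n).
x=0.000000, y=-1.600000: f=0.000000 → y ← -1.600000 + 0.44·0.000000 = -1.600000
x=0.440000, y=-1.600000: f=-0.999680 → y ← -1.600000 + 0.44·(-0.999680) = -2.039859
x=0.880000, y=-2.039859: f=-2.549008 → y ← -2.039859 + 0.44·(-2.549008) = -3.161423
x=1.320000, y=-3.161423: f=-5.925771 → y ← -3.161423 + 0.44·(-5.925771) = -5.768762
y(1.76) ≈ -5.7688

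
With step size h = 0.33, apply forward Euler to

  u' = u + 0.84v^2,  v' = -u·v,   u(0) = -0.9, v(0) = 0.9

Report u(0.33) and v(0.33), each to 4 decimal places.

-0.9725, 1.1673

Euler on (u,v): u_{n+1} = u_n + h·u', v_{n+1} = v_n + h·v'.
0.000000: (-0.900000, 0.900000); f=(-0.219600, 0.810000) → (-0.972468, 1.167300)
(u(0.33), v(0.33)) ≈ (-0.9725, 1.1673)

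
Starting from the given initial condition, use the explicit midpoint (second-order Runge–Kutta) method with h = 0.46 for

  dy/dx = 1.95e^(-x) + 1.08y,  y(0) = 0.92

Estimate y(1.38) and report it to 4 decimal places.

Midpoint: k1 = f(x_n, y_n); k2 = f(x_n + h/2, y_n + (h/2)·k1); y_{n+1} = y_n + h·k2.
x=0.000000, y=0.920000:
  k1 = f(0.000000, 0.920000) = 2.943600
  k2 = f(0.230000, 1.597028) = 3.274131
  y ← 0.920000 + 0.46·3.274131 = 2.426100
x=0.460000, y=2.426100:
  k1 = f(0.460000, 2.426100) = 3.851191
  k2 = f(0.690000, 3.311874) = 4.554897
  y ← 2.426100 + 0.46·4.554897 = 4.521353
x=0.920000, y=4.521353:
  k1 = f(0.920000, 4.521353) = 5.660173
  k2 = f(1.150000, 5.823193) = 6.906490
  y ← 4.521353 + 0.46·6.906490 = 7.698338
y(1.38) ≈ 7.6983

7.6983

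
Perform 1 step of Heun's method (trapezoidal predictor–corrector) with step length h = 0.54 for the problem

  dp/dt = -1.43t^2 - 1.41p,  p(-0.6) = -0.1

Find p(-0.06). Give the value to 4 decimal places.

Heun: k1 = f(t_n, p_n); k2 = f(t_n + h, p_n + h·k1); p_{n+1} = p_n + (h/2)·(k1 + k2).
t=-0.600000, p=-0.100000:
  k1 = f(-0.600000, -0.100000) = -0.373800
  k2 = f(-0.060000, -0.301852) = 0.420463
  p ← -0.100000 + (0.54/2)·(-0.373800 + 0.420463) = -0.087401
p(-0.06) ≈ -0.0874

-0.0874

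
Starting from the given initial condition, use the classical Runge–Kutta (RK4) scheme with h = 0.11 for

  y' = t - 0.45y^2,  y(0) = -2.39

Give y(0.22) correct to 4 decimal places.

RK4: k1 = f(t_n, y_n); k2 = f(t_n + h/2, y_n + (h/2)·k1); k3 = f(t_n + h/2, y_n + (h/2)·k2); k4 = f(t_n + h, y_n + h·k3); y_{n+1} = y_n + (h/6)·(k1 + 2k2 + 2k3 + k4).
t=0.000000, y=-2.390000:
  k1 = f(0.000000, -2.390000) = -2.570445
  k2 = f(0.055000, -2.531374) = -2.828536
  k3 = f(0.055000, -2.545569) = -2.860966
  k4 = f(0.110000, -2.704706) = -3.181946
  y ← -2.390000 + (0.11/6)·(k1 + 2k2 + 2k3 + k4) = -2.704076
t=0.110000, y=-2.704076:
  k1 = f(0.110000, -2.704076) = -3.180411
  k2 = f(0.165000, -2.878998) = -3.564884
  k3 = f(0.165000, -2.900144) = -3.619876
  k4 = f(0.220000, -3.102262) = -4.110813
  y ← -2.704076 + (0.11/6)·(k1 + 2k2 + 2k3 + k4) = -3.101189
y(0.22) ≈ -3.1012

-3.1012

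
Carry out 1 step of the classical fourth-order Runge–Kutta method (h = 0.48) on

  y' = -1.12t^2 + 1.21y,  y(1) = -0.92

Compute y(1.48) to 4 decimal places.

-2.7357

RK4: k1 = f(t_n, y_n); k2 = f(t_n + h/2, y_n + (h/2)·k1); k3 = f(t_n + h/2, y_n + (h/2)·k2); k4 = f(t_n + h, y_n + h·k3); y_{n+1} = y_n + (h/6)·(k1 + 2k2 + 2k3 + k4).
t=1.000000, y=-0.920000:
  k1 = f(1.000000, -0.920000) = -2.233200
  k2 = f(1.240000, -1.455968) = -3.483833
  k3 = f(1.240000, -1.756120) = -3.847017
  k4 = f(1.480000, -2.766568) = -5.800796
  y ← -0.920000 + (0.48/6)·(k1 + 2k2 + 2k3 + k4) = -2.735656
y(1.48) ≈ -2.7357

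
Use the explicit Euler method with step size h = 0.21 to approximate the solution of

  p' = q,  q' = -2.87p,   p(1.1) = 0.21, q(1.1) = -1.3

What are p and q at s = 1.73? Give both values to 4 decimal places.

-0.6542, -1.1701

Euler on (p,q): p_{n+1} = p_n + h·p', q_{n+1} = q_n + h·q'.
1.100000: (0.210000, -1.300000); f=(-1.300000, -0.602700) → (-0.063000, -1.426567)
1.310000: (-0.063000, -1.426567); f=(-1.426567, 0.180810) → (-0.362579, -1.388597)
1.520000: (-0.362579, -1.388597); f=(-1.388597, 1.040602) → (-0.654184, -1.170070)
(p(1.73), q(1.73)) ≈ (-0.6542, -1.1701)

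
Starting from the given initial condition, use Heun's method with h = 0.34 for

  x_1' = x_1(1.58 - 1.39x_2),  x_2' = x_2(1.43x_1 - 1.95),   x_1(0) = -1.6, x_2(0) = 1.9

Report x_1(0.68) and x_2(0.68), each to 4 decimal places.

Heun on (x_1,x_2): k1 = f(x_n, state_n); k2 = f(x_n + h, state_n + h·k1); state_{n+1} = state_n + (h/2)·(k1 + k2).
0.000000: (-1.600000, 1.900000)
  k1 = (1.697600, -8.052200)
  predictor → (-1.022816, -0.837748)
  k2 = (-2.807088, 2.858921)
  → (-1.788613, 1.017143)
0.340000: (-1.788613, 1.017143)
  k1 = (-0.297217, -4.584991)
  predictor → (-1.889667, -0.541754)
  k2 = (-4.408665, 2.520361)
  → (-2.588613, 0.666156)
(x_1(0.68), x_2(0.68)) ≈ (-2.5886, 0.6662)

-2.5886, 0.6662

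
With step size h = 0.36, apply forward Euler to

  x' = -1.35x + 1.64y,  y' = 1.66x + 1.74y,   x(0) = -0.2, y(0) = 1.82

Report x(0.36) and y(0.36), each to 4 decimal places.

Euler on (x,y): x_{n+1} = x_n + h·x', y_{n+1} = y_n + h·y'.
0.000000: (-0.200000, 1.820000); f=(3.254800, 2.834800) → (0.971728, 2.840528)
(x(0.36), y(0.36)) ≈ (0.9717, 2.8405)

0.9717, 2.8405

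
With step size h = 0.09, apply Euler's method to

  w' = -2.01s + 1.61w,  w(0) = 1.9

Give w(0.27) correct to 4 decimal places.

Euler: w_{n+1} = w_n + h·f(s_n, w_n).
s=0.000000, w=1.900000: f=3.059000 → w ← 1.900000 + 0.09·3.059000 = 2.175310
s=0.090000, w=2.175310: f=3.321349 → w ← 2.175310 + 0.09·3.321349 = 2.474231
s=0.180000, w=2.474231: f=3.621713 → w ← 2.474231 + 0.09·3.621713 = 2.800186
w(0.27) ≈ 2.8002

2.8002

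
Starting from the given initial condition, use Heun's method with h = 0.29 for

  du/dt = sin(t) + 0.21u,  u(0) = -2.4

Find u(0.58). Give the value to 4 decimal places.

-2.5432

Heun: k1 = f(t_n, u_n); k2 = f(t_n + h, u_n + h·k1); u_{n+1} = u_n + (h/2)·(k1 + k2).
t=0.000000, u=-2.400000:
  k1 = f(0.000000, -2.400000) = -0.504000
  k2 = f(0.290000, -2.546160) = -0.248741
  u ← -2.400000 + (0.29/2)·(-0.504000 + (-0.248741)) = -2.509147
t=0.290000, u=-2.509147:
  k1 = f(0.290000, -2.509147) = -0.240969
  k2 = f(0.580000, -2.579028) = 0.006428
  u ← -2.509147 + (0.29/2)·(-0.240969 + 0.006428) = -2.543156
u(0.58) ≈ -2.5432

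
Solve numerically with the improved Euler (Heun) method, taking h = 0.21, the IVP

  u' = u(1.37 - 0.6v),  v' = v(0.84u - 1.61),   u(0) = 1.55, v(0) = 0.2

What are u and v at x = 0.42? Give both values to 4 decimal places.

2.6106, 0.2067

Heun on (u,v): k1 = f(x_n, state_n); k2 = f(x_n + h, state_n + h·k1); state_{n+1} = state_n + (h/2)·(k1 + k2).
0.000000: (1.550000, 0.200000)
  k1 = (1.937500, -0.061600)
  predictor → (1.956875, 0.187064)
  k2 = (2.461282, 0.006318)
  → (2.011872, 0.194195)
0.210000: (2.011872, 0.194195)
  k1 = (2.521847, 0.015530)
  predictor → (2.541460, 0.197457)
  k2 = (3.180703, 0.103631)
  → (2.610640, 0.206707)
(u(0.42), v(0.42)) ≈ (2.6106, 0.2067)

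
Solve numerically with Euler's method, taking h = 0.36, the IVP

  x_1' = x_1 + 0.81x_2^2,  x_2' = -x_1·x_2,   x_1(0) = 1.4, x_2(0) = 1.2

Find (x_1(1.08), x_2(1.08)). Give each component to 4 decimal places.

4.4415, -0.0170

Euler on (x_1,x_2): x_1_{n+1} = x_1_n + h·x_1', x_2_{n+1} = x_2_n + h·x_2'.
0.000000: (1.400000, 1.200000); f=(2.566400, -1.680000) → (2.323904, 0.595200)
0.360000: (2.323904, 0.595200); f=(2.610857, -1.383188) → (3.263813, 0.097252)
0.720000: (3.263813, 0.097252); f=(3.271474, -0.317414) → (4.441543, -0.017017)
(x_1(1.08), x_2(1.08)) ≈ (4.4415, -0.0170)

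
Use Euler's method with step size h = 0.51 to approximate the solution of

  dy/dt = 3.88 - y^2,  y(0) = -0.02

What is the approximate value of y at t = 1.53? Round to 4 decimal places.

1.9584

Euler: y_{n+1} = y_n + h·f(t_n, y_n).
t=0.000000, y=-0.020000: f=3.879600 → y ← -0.020000 + 0.51·3.879600 = 1.958596
t=0.510000, y=1.958596: f=0.043902 → y ← 1.958596 + 0.51·0.043902 = 1.980986
t=1.020000, y=1.980986: f=-0.044305 → y ← 1.980986 + 0.51·(-0.044305) = 1.958390
y(1.53) ≈ 1.9584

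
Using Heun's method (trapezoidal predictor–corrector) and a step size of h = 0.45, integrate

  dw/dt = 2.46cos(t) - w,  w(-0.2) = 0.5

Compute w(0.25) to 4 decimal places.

1.1603

Heun: k1 = f(t_n, w_n); k2 = f(t_n + h, w_n + h·k1); w_{n+1} = w_n + (h/2)·(k1 + k2).
t=-0.200000, w=0.500000:
  k1 = f(-0.200000, 0.500000) = 1.910964
  k2 = f(0.250000, 1.359934) = 1.023591
  w ← 0.500000 + (0.45/2)·(1.910964 + 1.023591) = 1.160275
w(0.25) ≈ 1.1603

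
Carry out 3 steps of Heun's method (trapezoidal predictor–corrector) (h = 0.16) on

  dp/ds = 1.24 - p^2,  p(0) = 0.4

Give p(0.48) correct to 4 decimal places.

Heun: k1 = f(s_n, p_n); k2 = f(s_n + h, p_n + h·k1); p_{n+1} = p_n + (h/2)·(k1 + k2).
s=0.000000, p=0.400000:
  k1 = f(0.000000, 0.400000) = 1.080000
  k2 = f(0.160000, 0.572800) = 0.911900
  p ← 0.400000 + (0.16/2)·(1.080000 + 0.911900) = 0.559352
s=0.160000, p=0.559352:
  k1 = f(0.160000, 0.559352) = 0.927125
  k2 = f(0.320000, 0.707692) = 0.739172
  p ← 0.559352 + (0.16/2)·(0.927125 + 0.739172) = 0.692656
s=0.320000, p=0.692656:
  k1 = f(0.320000, 0.692656) = 0.760228
  k2 = f(0.480000, 0.814292) = 0.576928
  p ← 0.692656 + (0.16/2)·(0.760228 + 0.576928) = 0.799628
p(0.48) ≈ 0.7996

0.7996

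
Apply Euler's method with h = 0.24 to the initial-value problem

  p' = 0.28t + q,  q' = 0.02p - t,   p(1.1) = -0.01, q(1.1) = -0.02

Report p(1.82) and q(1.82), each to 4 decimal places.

Euler on (p,q): p_{n+1} = p_n + h·p', q_{n+1} = q_n + h·q'.
1.100000: (-0.010000, -0.020000); f=(0.288000, -1.100200) → (0.059120, -0.284048)
1.340000: (0.059120, -0.284048); f=(0.091152, -1.338818) → (0.080996, -0.605364)
1.580000: (0.080996, -0.605364); f=(-0.162964, -1.578380) → (0.041885, -0.984175)
(p(1.82), q(1.82)) ≈ (0.0419, -0.9842)

0.0419, -0.9842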